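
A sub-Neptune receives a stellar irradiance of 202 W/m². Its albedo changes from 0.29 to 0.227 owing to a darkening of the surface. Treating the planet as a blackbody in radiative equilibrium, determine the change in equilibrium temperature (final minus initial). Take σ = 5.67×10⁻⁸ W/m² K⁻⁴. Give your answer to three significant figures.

3.41 kelvin

Initial: T₁ = [S(1−0.29)/(4σ)]^(1/4) = 158.6 K.
After:  T₂ = [202.0·0.773/(4σ)]^(1/4) = 162.0 K.
Change: 162.0 − 158.6 = 3.406 K.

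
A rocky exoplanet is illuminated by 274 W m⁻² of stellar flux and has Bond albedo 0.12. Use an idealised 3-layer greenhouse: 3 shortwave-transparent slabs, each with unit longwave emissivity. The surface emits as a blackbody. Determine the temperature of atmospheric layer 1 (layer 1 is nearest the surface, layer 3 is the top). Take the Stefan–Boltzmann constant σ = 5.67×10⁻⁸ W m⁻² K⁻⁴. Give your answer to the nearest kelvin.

OLR = S(1−α)/4 = 60.28 W m⁻²; the top layer radiates at T_e = 180.6 K.
In the N-layer model, layer k (counted from the surface) has T_k = (N+1−k)^(1/4)·T_e.
With k = 1: T_1 = (3+1−1)^¼·180.6 K = 237.6 K.

238 kelvin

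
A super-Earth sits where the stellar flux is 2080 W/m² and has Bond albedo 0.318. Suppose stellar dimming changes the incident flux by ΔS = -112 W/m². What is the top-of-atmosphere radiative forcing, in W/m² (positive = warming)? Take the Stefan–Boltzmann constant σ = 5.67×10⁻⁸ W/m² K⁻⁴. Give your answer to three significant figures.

TOA radiative forcing: ΔF = (1−α)ΔS/4 = 0.682·(-112)/4 = -19.10 W/m².

-19.1 W/m²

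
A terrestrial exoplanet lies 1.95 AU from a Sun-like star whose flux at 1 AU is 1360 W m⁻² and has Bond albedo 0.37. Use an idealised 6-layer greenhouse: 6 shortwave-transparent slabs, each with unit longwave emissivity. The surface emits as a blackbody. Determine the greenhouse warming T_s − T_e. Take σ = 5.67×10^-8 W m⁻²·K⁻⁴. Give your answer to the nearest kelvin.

Irradiance scales as 1/d², so S = 1360 W m⁻² × (1/1.95)² = 357.7 W m⁻².
OLR = S(1−α)/4 = 56.33 W m⁻²; the top layer radiates at T_e = 177.5 K.
Surface: T_s = (7)^¼·T_e = 288.8 K.
Warming: T_s − T_e = 111.2 K.

111 kelvin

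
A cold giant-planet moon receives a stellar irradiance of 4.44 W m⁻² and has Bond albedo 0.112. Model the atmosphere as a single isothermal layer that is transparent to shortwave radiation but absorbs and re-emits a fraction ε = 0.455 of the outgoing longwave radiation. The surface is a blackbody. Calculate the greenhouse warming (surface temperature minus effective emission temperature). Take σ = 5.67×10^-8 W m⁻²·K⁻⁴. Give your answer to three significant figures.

Effective emission temperature (TOA balance): σT_e⁴ = S(1−α)/4 = 0.9857 W m⁻² → T_e = 64.57 K.
The surface balance (absorbed SW + ε·downward IR = σT_s⁴) with T_a⁴ = T_s⁴/2 reduces to T_s = T_e·[2/(2−ε)]^¼ = 68.88 K.
Greenhouse warming: T_s − T_e = 4.304 K.

4.30 K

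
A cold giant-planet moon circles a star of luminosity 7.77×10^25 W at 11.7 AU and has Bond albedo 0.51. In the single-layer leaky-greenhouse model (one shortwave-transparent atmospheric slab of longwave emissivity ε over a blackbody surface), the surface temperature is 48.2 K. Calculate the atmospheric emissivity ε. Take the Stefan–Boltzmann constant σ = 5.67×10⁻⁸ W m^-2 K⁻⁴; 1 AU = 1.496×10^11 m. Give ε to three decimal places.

0.384

Orbital distance: d = 11.7 AU = 1.750×10^12 m.
Flux at the orbit: S = L/(4πd²) = 7.77×10^25/(4π·(1.75×10^12)²) = 2.018 W m^-2.
TOA balance gives T_e = 45.70 K.
Since (2−ε)/2 = (T_e/T_s)⁴ = 0.8079, ε = 0.3843.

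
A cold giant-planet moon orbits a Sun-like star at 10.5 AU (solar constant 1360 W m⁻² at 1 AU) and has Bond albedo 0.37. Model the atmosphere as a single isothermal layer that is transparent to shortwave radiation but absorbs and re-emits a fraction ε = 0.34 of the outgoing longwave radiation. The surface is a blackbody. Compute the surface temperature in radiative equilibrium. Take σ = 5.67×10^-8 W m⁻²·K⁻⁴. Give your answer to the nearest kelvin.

80 K

Irradiance scales as 1/d², so S = 1360 W m⁻² × (1/10.5)² = 12.34 W m⁻².
Effective emission temperature (TOA balance): σT_e⁴ = S(1−α)/4 = 1.943 W m⁻² → T_e = 76.51 K.
The surface balance (absorbed SW + ε·downward IR = σT_s⁴) with T_a⁴ = T_s⁴/2 reduces to T_s = T_e·[2/(2−ε)]^¼ = 80.16 K.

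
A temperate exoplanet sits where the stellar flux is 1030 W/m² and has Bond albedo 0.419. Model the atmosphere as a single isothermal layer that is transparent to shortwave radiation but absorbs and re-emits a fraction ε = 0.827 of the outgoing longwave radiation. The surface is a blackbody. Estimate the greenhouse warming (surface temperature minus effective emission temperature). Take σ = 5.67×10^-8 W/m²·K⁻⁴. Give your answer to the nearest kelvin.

At the top of the atmosphere, σT_e⁴ = S(1−α)/4 = 149.6 W/m², giving T_e = 226.6 K.
For a single slab of emissivity ε, T_s⁴ = 2T_e⁴/(2−ε); thus T_s = 226.6·(1.705)^(1/4) = 259.0 K.
The atmosphere warms the surface by 32.34 K.

32 kelvin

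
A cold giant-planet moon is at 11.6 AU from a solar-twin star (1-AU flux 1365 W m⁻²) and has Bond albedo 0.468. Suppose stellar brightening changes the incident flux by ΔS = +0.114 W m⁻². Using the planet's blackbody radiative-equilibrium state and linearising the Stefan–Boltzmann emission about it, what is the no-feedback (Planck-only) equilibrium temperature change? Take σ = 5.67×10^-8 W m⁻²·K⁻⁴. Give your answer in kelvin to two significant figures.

0.20 K

By the inverse-square law, S = 1365/11.6² = 10.14 W m⁻².
The baseline emission temperature is T_e = 69.84 K.
ΔF = Δ[S(1−α)]/4 = (1−0.468)·+0.114/4 = 0.01516 W m⁻².
The Planck feedback parameter is 4σT_e³ = 0.07727 W m⁻²/K.
So ΔT₀ = 0.01516/0.07727 = 0.196 K.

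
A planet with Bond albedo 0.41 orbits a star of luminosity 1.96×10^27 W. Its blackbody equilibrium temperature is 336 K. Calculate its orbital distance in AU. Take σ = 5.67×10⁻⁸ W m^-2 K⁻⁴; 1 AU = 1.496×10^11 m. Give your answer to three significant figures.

Required flux: S = 4σT⁴/(1−α) = 4899 W m^-2.
From L = 4πd²S, d = √(1.96×10^27/(4π·4899)) = 1.784×10^11 m = 1.193 AU.

1.19 AU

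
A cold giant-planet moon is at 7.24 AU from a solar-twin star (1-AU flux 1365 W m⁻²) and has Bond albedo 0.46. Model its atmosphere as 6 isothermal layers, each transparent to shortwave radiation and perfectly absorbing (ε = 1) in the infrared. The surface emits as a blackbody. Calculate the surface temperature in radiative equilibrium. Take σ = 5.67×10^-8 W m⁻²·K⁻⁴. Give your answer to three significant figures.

Flux at the orbit: S = 1365/(7.24)² = 26.04 W m⁻².
Top-of-atmosphere balance: σT_e⁴ = S(1−α)/4 = 3.516 W m⁻² → T_e = 88.74 K.
Layer-by-layer balance gives σT_s⁴ = (N+1)σT_e⁴, so T_s = 7^¼·88.74 = 144.3 K.

144 K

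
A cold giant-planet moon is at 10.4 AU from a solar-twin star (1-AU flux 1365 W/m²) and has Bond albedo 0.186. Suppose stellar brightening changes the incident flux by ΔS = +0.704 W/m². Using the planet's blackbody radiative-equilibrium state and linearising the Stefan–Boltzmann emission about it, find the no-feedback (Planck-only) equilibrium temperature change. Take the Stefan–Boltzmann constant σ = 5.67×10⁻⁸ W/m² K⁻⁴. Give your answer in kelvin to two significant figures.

Flux at the orbit: S = 1365/(10.4)² = 12.62 W/m².
Reference equilibrium: T_e = [S(1−α)/(4σ)]^(1/4) = 82.04 K.
ΔF = Δ[S(1−α)]/4 = (1−0.186)·+0.704/4 = 0.1433 W/m².
The Planck feedback parameter is 4σT_e³ = 0.1252 W/m²/K.
Hence the no-feedback warming is ΔF/(4σT_e³) = 1.14 K.

1.1 K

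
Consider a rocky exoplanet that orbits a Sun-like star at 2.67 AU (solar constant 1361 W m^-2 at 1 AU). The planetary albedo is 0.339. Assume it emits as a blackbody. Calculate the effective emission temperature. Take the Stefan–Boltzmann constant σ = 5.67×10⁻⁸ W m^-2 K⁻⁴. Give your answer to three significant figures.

Flux at the orbit: S = 1361/(2.67)² = 190.9 W m^-2.
The planet absorbs (1−α)S over its disc πR² and re-emits over 4πR², so the mean absorbed flux is (1−0.339)·190.9/4 = 31.55 W m^-2.
Set σT⁴ = 31.55 → T = (31.55/σ)^(1/4) = 153.6 K.

154 K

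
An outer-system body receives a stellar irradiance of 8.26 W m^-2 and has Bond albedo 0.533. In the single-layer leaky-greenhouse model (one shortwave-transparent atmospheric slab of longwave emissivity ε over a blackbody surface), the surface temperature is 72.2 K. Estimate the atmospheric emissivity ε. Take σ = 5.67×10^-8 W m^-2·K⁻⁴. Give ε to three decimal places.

Effective temperature: T_e = [S(1−α)/(4σ)]^(1/4) = 64.22 K.
T_s⁴ = T_e⁴·2/(2−ε) → ε = 2 − 2(T_e/T_s)⁴ = 2 − 2·(64.22/72.2)⁴ = 0.7482.

0.748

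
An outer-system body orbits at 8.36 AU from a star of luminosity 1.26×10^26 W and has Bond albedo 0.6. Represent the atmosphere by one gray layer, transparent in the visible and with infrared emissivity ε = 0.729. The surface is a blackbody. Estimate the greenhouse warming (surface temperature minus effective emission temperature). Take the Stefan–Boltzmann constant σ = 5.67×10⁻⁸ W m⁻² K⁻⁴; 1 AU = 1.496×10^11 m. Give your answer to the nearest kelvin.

d = 8.36 × 1.496×10^11 m = 1.251×10^12 m.
Flux at the orbit: S = L/(4πd²) = 1.26×10^26/(4π·(1.25×10^12)²) = 6.410 W m⁻².
Effective emission temperature (TOA balance): σT_e⁴ = S(1−α)/4 = 0.6410 W m⁻² → T_e = 57.99 K.
The surface balance (absorbed SW + ε·downward IR = σT_s⁴) with T_a⁴ = T_s⁴/2 reduces to T_s = T_e·[2/(2−ε)]^¼ = 64.95 K.
The atmosphere warms the surface by 6.959 K.

7 K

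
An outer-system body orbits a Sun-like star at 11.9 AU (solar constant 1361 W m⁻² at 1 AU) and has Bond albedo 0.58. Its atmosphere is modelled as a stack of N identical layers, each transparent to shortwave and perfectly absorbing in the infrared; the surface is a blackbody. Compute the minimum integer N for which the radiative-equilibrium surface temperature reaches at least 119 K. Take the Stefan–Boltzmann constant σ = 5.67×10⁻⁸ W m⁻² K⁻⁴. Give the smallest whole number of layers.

Irradiance scales as 1/d², so S = 1361 W m⁻² × (1/11.9)² = 9.611 W m⁻².
The effective emission temperature is T_e = [S(1−α)/(4σ)]^¼ = 64.95 K.
Need (N+1)T_e⁴ ≥ T_s⁴, i.e. N+1 ≥ (119/64.95)⁴ = 11.267.
The minimum whole number is N = 11.

11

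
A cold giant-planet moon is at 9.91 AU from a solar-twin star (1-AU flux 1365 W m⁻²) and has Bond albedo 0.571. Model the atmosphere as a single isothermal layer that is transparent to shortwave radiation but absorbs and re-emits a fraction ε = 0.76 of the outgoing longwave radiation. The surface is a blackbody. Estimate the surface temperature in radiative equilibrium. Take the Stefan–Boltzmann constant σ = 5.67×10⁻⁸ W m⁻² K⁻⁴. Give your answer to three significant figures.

By the inverse-square law, S = 1365/9.91² = 13.90 W m⁻².
At the top of the atmosphere, σT_e⁴ = S(1−α)/4 = 1.491 W m⁻², giving T_e = 71.61 K.
The surface balance (absorbed SW + ε·downward IR = σT_s⁴) with T_a⁴ = T_s⁴/2 reduces to T_s = T_e·[2/(2−ε)]^¼ = 80.70 K.

80.7 kelvin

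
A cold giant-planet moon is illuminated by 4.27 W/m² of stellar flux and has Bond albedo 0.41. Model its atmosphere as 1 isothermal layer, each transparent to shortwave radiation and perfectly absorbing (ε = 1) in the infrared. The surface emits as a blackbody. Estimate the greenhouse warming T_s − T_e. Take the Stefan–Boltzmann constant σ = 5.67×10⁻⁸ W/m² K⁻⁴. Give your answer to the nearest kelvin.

11 K

Top-of-atmosphere balance: σT_e⁴ = S(1−α)/4 = 0.6298 W/m² → T_e = 57.73 K.
T_s = (N+1)^(1/4)·T_e = 68.65 K.
So the greenhouse effect raises the surface by 68.65 − 57.73 = 10.92 K.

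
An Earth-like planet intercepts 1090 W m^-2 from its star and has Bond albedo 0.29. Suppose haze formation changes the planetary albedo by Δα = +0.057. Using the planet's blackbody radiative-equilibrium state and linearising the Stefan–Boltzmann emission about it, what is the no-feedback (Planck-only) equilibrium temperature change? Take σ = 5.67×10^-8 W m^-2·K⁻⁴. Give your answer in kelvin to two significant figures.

The baseline emission temperature is T_e = 241.7 K.
The change in absorbed flux is Δ[S(1−α)/4] = −SΔα/4 = -15.53 W m^-2.
Planck response: λ_P = 4σT_e³ = 4·5.67×10⁻⁸·(241.7)³ = 3.202 W m^-2/K.
Hence the no-feedback warming is ΔF/(4σT_e³) = -4.85 K.

-4.9 kelvin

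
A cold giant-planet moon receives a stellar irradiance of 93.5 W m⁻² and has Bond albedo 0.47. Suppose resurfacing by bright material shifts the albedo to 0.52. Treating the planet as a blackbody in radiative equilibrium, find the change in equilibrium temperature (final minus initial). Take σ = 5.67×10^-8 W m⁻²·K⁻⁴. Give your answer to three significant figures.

Before: T₁ = [93.50·0.53/(4σ)]^(1/4) = 121.6 K.
With α = 0.52, T₂ = 118.6 K.
ΔT = T₂ − T₁ = -2.975 K.

-2.97 kelvin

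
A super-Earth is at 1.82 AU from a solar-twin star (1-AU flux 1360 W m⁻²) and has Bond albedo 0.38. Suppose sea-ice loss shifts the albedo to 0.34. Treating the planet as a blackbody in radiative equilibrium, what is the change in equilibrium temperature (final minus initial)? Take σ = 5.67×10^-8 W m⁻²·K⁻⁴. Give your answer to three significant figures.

2.88 kelvin

Flux at the orbit: S = 1360/(1.82)² = 410.6 W m⁻².
Initial: T₁ = [S(1−0.38)/(4σ)]^(1/4) = 183.0 K.
Final:   T₂ = [S(1−0.34)/(4σ)]^(1/4) = 185.9 K.
Change: 185.9 − 183.0 = 2.883 K.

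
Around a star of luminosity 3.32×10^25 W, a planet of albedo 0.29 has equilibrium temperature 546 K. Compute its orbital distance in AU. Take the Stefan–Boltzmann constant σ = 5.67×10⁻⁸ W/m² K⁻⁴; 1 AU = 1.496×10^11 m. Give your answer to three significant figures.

Required flux: S = 4σT⁴/(1−α) = 28390 W/m².
S = L/(4πd²) → d = √(L/4πS) = √(3.32×10^25/(4π·28390)) = 9.647×10^9 m = 0.06448 AU.

0.0645 AU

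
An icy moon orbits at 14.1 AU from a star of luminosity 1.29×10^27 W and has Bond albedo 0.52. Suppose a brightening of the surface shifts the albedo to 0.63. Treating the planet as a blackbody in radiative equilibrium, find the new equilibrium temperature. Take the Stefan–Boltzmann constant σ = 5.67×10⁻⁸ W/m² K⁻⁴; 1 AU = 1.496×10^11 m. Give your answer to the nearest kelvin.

d = 14.1 × 1.496×10^11 m = 2.109×10^12 m.
Spreading L over a sphere of radius d: S = 1.29×10^27/(4π·2.11×10^12²) = 23.07 W/m².
T₂ = [S(1−α₂)/(4σ)]^(1/4) = [23.07·0.37/(4σ)]^(1/4) = 78.33 K.

78 kelvin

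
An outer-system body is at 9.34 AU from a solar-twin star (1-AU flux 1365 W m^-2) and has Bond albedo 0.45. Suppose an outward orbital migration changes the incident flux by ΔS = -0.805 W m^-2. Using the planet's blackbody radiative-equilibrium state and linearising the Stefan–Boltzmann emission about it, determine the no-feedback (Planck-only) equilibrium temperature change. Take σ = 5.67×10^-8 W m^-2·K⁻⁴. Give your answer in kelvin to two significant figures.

-1.0 K

Flux at the orbit: S = 1365/(9.34)² = 15.65 W m^-2.
Reference equilibrium: T_e = [S(1−α)/(4σ)]^(1/4) = 78.49 K.
TOA radiative forcing: ΔF = (1−α)ΔS/4 = 0.55·(-0.805)/4 = -0.1107 W m^-2.
Linearising σT⁴ gives d(σT⁴)/dT = 4σT_e³ = 0.1097 W m^-2 per K.
Hence the no-feedback warming is ΔF/(4σT_e³) = -1.01 K.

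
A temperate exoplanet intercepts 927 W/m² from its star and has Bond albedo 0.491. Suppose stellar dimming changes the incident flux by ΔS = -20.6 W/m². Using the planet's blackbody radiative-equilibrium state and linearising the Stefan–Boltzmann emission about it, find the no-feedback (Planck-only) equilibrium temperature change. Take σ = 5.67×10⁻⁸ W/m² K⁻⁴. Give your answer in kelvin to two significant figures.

-1.2 K

The baseline emission temperature is T_e = 213.6 K.
TOA radiative forcing: ΔF = (1−α)ΔS/4 = 0.509·(-20.6)/4 = -2.621 W/m².
The Planck feedback parameter is 4σT_e³ = 2.209 W/m²/K.
So ΔT₀ = -2.621/2.209 = -1.19 K.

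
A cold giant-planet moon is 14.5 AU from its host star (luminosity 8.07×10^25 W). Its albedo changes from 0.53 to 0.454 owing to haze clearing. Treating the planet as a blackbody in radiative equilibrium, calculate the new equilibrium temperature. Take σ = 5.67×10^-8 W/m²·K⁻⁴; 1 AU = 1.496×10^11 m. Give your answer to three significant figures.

42.6 K

d = 14.5 × 1.496×10^11 m = 2.169×10^12 m.
Flux at the orbit: S = L/(4πd²) = 8.07×10^25/(4π·(2.17×10^12)²) = 1.365 W/m².
T₂ = [S(1−α₂)/(4σ)]^(1/4) = [1.365·0.546/(4σ)]^(1/4) = 42.57 K.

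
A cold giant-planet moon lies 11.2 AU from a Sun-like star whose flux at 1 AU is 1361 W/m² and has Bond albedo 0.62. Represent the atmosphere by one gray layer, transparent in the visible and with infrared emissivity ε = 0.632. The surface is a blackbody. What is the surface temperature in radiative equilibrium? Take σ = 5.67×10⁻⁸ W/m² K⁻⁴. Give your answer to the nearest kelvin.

By the inverse-square law, S = 1361/11.2² = 10.85 W/m².
At the top of the atmosphere, σT_e⁴ = S(1−α)/4 = 1.031 W/m², giving T_e = 65.30 K.
The surface balance (absorbed SW + ε·downward IR = σT_s⁴) with T_a⁴ = T_s⁴/2 reduces to T_s = T_e·[2/(2−ε)]^¼ = 71.80 K.

72 K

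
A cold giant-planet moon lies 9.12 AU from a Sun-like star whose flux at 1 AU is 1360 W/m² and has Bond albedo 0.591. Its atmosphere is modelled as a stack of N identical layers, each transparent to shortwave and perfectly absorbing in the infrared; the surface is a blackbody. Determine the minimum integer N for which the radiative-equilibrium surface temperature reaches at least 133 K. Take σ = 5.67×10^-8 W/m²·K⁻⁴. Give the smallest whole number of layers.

10

Irradiance scales as 1/d², so S = 1360 W/m² × (1/9.12)² = 16.35 W/m².
OLR = S(1−α)/4 = 1.672 W/m²; the top layer radiates at T_e = 73.69 K.
Since T_s⁴ = (N+1)T_e⁴, we need N ≥ (T_s/T_e)⁴ − 1 = 9.612.
So N ≥ 9.612; the smallest integer is N = 10.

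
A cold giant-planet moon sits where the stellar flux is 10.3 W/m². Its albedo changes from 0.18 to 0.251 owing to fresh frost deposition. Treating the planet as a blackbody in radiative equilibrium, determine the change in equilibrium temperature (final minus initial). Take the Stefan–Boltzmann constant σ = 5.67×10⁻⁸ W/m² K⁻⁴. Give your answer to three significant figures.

-1.75 K

Before: T₁ = [10.30·0.82/(4σ)]^(1/4) = 78.12 K.
Final:   T₂ = [S(1−0.251)/(4σ)]^(1/4) = 76.37 K.
ΔT = T₂ − T₁ = -1.749 K.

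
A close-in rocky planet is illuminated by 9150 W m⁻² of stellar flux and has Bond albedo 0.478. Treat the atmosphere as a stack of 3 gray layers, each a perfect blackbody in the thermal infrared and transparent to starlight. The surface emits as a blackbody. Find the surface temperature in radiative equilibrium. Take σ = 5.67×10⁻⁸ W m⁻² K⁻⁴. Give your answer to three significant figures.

539 kelvin

OLR = S(1−α)/4 = 1194 W m⁻²; the top layer radiates at T_e = 380.9 K.
Layer-by-layer balance gives σT_s⁴ = (N+1)σT_e⁴, so T_s = 4^¼·380.9 = 538.7 K.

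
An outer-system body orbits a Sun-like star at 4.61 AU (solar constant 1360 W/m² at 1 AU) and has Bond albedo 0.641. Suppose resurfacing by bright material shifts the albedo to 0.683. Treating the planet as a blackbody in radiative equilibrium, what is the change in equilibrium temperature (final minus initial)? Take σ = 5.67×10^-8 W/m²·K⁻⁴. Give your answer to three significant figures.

By the inverse-square law, S = 1360/4.61² = 63.99 W/m².
Initial: T₁ = [S(1−0.641)/(4σ)]^(1/4) = 100.3 K.
After:  T₂ = [63.99·0.317/(4σ)]^(1/4) = 97.25 K.
Change: 97.25 − 100.3 = -3.073 K.

-3.07 K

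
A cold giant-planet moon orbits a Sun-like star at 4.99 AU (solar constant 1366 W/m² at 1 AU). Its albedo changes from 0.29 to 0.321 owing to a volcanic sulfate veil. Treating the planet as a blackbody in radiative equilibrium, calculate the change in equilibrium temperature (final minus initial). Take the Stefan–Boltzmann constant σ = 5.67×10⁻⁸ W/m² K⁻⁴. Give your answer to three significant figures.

Flux at the orbit: S = 1366/(4.99)² = 54.86 W/m².
Initial: T₁ = [S(1−0.29)/(4σ)]^(1/4) = 114.5 K.
Final:   T₂ = [S(1−0.321)/(4σ)]^(1/4) = 113.2 K.
Change: 113.2 − 114.5 = -1.271 K.

-1.27 K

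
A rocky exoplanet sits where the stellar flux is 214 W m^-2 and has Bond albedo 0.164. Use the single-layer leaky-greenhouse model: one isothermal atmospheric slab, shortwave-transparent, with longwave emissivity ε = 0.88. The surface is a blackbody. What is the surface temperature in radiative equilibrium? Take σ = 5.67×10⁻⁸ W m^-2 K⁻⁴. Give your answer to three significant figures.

194 K

The planet radiates to space at T_e = [S(1−α)/(4σ)]^(1/4) = 167.6 K.
The surface balance (absorbed SW + ε·downward IR = σT_s⁴) with T_a⁴ = T_s⁴/2 reduces to T_s = T_e·[2/(2−ε)]^¼ = 193.7 K.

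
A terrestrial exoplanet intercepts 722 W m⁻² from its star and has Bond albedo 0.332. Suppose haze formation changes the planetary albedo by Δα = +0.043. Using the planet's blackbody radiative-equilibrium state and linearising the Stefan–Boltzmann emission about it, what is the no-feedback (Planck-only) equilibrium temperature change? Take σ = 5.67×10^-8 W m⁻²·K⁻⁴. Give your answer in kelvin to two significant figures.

-3.5 K

Unperturbed T_e = [722.0·(1−0.332)/(4σ)]^¼ = 214.7 K.
The change in absorbed flux is Δ[S(1−α)/4] = −SΔα/4 = -7.761 W m⁻².
Linearising σT⁴ gives d(σT⁴)/dT = 4σT_e³ = 2.246 W m⁻² per K.
ΔT₀ = ΔF/λ_P = -7.761/2.246 = -3.46 K.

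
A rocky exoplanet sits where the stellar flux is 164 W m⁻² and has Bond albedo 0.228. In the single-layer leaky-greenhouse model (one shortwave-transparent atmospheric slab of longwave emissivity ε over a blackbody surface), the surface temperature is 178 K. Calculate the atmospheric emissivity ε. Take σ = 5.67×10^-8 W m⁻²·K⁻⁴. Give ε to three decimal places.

First, T_e = [164.0·(1−0.228)/(4σ)]^(1/4) = 153.7 K.
Inverting T_s⁴ = 2T_e⁴/(2−ε): (T_e/T_s)⁴ = 0.5561, so ε = 2(1 − 0.5561) = 0.8878.

0.888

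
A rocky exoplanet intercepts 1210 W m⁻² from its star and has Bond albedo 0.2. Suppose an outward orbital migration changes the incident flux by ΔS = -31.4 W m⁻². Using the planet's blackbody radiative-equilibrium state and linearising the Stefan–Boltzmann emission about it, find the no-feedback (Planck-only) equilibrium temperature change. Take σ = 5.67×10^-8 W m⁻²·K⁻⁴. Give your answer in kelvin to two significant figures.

-1.7 K

The baseline emission temperature is T_e = 255.6 K.
TOA radiative forcing: ΔF = (1−α)ΔS/4 = 0.8·(-31.4)/4 = -6.280 W m⁻².
Linearising σT⁴ gives d(σT⁴)/dT = 4σT_e³ = 3.787 W m⁻² per K.
Hence the no-feedback warming is ΔF/(4σT_e³) = -1.66 K.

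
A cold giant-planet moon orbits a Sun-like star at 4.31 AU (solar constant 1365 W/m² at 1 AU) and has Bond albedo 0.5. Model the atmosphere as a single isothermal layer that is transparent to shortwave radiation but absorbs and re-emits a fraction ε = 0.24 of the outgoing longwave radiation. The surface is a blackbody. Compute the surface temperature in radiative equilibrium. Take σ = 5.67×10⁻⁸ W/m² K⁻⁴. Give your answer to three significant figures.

Flux at the orbit: S = 1365/(4.31)² = 73.48 W/m².
Effective emission temperature (TOA balance): σT_e⁴ = S(1−α)/4 = 9.185 W/m² → T_e = 112.8 K.
The surface balance (absorbed SW + ε·downward IR = σT_s⁴) with T_a⁴ = T_s⁴/2 reduces to T_s = T_e·[2/(2−ε)]^¼ = 116.5 K.

116 K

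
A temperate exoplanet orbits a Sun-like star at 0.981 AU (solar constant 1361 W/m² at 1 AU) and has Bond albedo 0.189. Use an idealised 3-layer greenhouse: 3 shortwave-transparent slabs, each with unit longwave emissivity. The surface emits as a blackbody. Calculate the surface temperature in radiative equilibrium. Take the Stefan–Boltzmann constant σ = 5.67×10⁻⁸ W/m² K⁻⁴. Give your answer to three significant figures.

By the inverse-square law, S = 1361/0.981² = 1414 W/m².
The effective emission temperature is T_e = [S(1−α)/(4σ)]^¼ = 266.7 K.
For an N-layer opaque stack, T_s⁴ = (N+1)T_e⁴, hence T_s = (4)^(1/4)×266.7 K = 377.1 K.

377 kelvin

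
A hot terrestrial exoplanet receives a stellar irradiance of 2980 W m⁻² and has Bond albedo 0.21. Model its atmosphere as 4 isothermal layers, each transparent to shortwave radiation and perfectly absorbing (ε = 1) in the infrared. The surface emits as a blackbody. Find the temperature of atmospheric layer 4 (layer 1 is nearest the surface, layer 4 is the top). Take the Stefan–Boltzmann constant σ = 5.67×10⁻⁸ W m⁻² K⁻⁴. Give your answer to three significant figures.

319 K

OLR = S(1−α)/4 = 588.6 W m⁻²; the top layer radiates at T_e = 319.2 K.
The net upward flux σT_e⁴ is constant between every pair of levels, so T_k⁴ = (N+1−k)T_e⁴.
T_4 = (1)^(1/4)·319.2 = 319.2 K.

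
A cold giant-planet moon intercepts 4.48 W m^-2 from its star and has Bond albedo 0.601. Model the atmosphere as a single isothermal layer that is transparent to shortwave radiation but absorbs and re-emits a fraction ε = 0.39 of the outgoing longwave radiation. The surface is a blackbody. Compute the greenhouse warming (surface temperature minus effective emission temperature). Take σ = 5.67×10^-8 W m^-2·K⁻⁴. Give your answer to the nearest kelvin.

3 K

Effective emission temperature (TOA balance): σT_e⁴ = S(1−α)/4 = 0.4469 W m^-2 → T_e = 52.98 K.
The surface balance (absorbed SW + ε·downward IR = σT_s⁴) with T_a⁴ = T_s⁴/2 reduces to T_s = T_e·[2/(2−ε)]^¼ = 55.94 K.
T_s − T_e = 55.94 − 52.98 = 2.953 K.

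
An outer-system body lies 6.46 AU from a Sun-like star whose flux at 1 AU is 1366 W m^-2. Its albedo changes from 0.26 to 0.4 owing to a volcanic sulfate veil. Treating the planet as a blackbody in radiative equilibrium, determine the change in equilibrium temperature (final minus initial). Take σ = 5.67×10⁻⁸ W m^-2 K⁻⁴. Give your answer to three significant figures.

Irradiance scales as 1/d², so S = 1366 W m^-2 × (1/6.46)² = 32.73 W m^-2.
With α = 0.26, T₁ = 101.7 K.
With α = 0.4, T₂ = 96.47 K.
Change: 96.47 − 101.7 = -5.193 K.

-5.19 K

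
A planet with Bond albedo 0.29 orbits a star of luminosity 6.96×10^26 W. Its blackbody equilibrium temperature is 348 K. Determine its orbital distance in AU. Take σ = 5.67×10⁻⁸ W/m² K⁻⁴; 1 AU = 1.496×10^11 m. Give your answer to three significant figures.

0.727 AU

Required flux: S = 4σT⁴/(1−α) = 4685 W/m².
S = L/(4πd²) → d = √(L/4πS) = √(6.96×10^26/(4π·4685)) = 1.087×10^11 m = 0.7268 AU.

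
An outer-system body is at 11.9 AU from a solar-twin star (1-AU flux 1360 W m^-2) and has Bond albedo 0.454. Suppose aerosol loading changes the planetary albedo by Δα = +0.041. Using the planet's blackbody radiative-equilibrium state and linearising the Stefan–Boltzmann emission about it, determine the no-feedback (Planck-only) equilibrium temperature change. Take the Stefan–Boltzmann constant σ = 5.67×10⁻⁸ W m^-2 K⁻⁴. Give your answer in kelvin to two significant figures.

Flux at the orbit: S = 1360/(11.9)² = 9.604 W m^-2.
Reference equilibrium: T_e = [S(1−α)/(4σ)]^(1/4) = 69.34 K.
The change in absorbed flux is Δ[S(1−α)/4] = −SΔα/4 = -0.09844 W m^-2.
The Planck feedback parameter is 4σT_e³ = 0.07562 W m^-2/K.
Hence the no-feedback warming is ΔF/(4σT_e³) = -1.30 K.

-1.3 kelvin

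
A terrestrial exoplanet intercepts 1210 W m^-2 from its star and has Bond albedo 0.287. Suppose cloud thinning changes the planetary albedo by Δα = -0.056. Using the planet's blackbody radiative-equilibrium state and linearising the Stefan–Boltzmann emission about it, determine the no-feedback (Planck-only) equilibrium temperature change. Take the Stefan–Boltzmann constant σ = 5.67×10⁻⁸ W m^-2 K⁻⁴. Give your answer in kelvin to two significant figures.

4.9 K

Unperturbed T_e = [1210·(1−0.287)/(4σ)]^¼ = 248.3 K.
ΔF = −(S/4)Δα = −(1210/4)×(-0.056) = 16.94 W m^-2.
The Planck feedback parameter is 4σT_e³ = 3.474 W m^-2/K.
So ΔT₀ = 16.94/3.474 = 4.88 K.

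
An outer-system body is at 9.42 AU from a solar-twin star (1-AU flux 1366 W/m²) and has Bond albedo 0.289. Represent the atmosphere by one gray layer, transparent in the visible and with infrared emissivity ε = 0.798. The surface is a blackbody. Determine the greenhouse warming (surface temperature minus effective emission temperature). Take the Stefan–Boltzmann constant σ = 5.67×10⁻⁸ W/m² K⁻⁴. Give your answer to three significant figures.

11.3 K

By the inverse-square law, S = 1366/9.42² = 15.39 W/m².
At the top of the atmosphere, σT_e⁴ = S(1−α)/4 = 2.736 W/m², giving T_e = 83.35 K.
Surface balance with a leaky layer gives σT_s⁴ = σT_e⁴·2/(2−ε), so T_s = T_e·[2/(2−0.798)]^(1/4) = 94.66 K.
Greenhouse warming: T_s − T_e = 11.31 K.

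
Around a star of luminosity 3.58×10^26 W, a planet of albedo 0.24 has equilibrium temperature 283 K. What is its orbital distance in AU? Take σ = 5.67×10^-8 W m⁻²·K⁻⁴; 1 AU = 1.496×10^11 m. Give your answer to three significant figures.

0.815 AU

Required flux: S = 4σT⁴/(1−α) = 1914 W m⁻².
Then d = [L/(4πS)]^(1/2) = 1.220×10^11 m, i.e. 0.8155 AU.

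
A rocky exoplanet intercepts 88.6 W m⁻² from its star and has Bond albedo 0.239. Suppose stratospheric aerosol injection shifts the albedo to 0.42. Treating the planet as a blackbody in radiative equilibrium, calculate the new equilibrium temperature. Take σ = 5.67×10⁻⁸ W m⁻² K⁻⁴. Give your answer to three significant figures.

123 K

With the new albedo, S(1−α₂)/4 = 12.85 W m⁻², so T₂ = 122.7 K.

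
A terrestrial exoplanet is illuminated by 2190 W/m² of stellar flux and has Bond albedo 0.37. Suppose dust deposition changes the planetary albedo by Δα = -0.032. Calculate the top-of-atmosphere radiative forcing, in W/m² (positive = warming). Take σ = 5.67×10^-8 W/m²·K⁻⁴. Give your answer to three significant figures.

17.5 W/m²

ΔF = −(S/4)Δα = −(2190/4)×(-0.032) = 17.52 W/m².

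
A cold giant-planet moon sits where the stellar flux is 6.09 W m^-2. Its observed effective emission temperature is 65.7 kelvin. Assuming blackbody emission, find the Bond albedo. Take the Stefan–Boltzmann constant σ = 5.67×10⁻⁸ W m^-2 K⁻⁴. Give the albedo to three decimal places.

0.306

Rearranging the radiative balance, α = 1 − 4σT⁴/S.
σT⁴ = 1.056 W m^-2, so 4σT⁴ = 4.226 W m^-2.
1−α = 4.226/6.090 = 0.6939, so α = 0.3061.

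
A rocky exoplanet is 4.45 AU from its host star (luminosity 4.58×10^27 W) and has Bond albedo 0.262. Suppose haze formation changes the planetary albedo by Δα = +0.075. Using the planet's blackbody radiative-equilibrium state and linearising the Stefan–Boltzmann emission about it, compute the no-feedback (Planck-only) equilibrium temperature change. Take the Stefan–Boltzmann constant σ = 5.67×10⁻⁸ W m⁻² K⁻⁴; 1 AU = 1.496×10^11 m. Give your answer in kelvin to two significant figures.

d = 4.45 × 1.496×10^11 m = 6.657×10^11 m.
Flux at the orbit: S = L/(4πd²) = 4.58×10^27/(4π·(6.66×10^11)²) = 822.4 W m⁻².
The baseline emission temperature is T_e = 227.4 K.
TOA radiative forcing: ΔF = −S·Δα/4 = −822.4·(+0.075)/4 = -15.42 W m⁻².
Planck response: λ_P = 4σT_e³ = 4·5.67×10⁻⁸·(227.4)³ = 2.668 W m⁻²/K.
ΔT₀ = ΔF/λ_P = -15.42/2.668 = -5.78 K.

-5.8 K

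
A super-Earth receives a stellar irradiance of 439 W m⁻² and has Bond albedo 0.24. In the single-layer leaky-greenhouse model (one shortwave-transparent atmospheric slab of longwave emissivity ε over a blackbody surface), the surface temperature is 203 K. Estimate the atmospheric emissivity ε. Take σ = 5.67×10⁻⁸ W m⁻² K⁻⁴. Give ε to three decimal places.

0.267

Effective temperature: T_e = [S(1−α)/(4σ)]^(1/4) = 195.8 K.
Since (2−ε)/2 = (T_e/T_s)⁴ = 0.8663, ε = 0.2675.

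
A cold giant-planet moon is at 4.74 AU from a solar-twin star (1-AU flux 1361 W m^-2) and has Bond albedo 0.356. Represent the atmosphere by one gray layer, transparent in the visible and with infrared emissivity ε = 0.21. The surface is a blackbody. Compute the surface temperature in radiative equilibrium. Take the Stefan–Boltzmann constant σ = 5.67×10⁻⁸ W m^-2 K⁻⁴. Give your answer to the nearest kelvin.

Flux at the orbit: S = 1361/(4.74)² = 60.58 W m^-2.
At the top of the atmosphere, σT_e⁴ = S(1−α)/4 = 9.753 W m^-2, giving T_e = 114.5 K.
For a single slab of emissivity ε, T_s⁴ = 2T_e⁴/(2−ε); thus T_s = 114.5·(1.117)^(1/4) = 117.7 K.

118 K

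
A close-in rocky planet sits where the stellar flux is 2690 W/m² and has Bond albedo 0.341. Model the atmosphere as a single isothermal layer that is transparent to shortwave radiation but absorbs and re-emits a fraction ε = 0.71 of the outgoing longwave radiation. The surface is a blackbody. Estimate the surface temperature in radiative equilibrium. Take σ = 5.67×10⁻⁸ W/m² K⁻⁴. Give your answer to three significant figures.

332 K

The planet radiates to space at T_e = [S(1−α)/(4σ)]^(1/4) = 297.3 K.
Surface balance with a leaky layer gives σT_s⁴ = σT_e⁴·2/(2−ε), so T_s = T_e·[2/(2−0.71)]^(1/4) = 331.8 K.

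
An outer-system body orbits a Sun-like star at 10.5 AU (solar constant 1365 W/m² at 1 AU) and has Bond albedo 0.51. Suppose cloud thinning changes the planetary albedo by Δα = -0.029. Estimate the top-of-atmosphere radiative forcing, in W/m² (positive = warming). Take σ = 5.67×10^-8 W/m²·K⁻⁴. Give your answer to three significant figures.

0.0898 W/m²

By the inverse-square law, S = 1365/10.5² = 12.38 W/m².
TOA radiative forcing: ΔF = −S·Δα/4 = −12.38·(-0.029)/4 = 0.08976 W/m².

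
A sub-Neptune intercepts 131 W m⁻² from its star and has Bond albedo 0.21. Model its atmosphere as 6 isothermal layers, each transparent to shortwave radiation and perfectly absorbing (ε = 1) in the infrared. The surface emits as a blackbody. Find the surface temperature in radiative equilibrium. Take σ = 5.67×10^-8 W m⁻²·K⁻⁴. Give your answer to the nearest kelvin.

Top-of-atmosphere balance: σT_e⁴ = S(1−α)/4 = 25.87 W m⁻² → T_e = 146.2 K.
For an N-layer opaque stack, T_s⁴ = (N+1)T_e⁴, hence T_s = (7)^(1/4)×146.2 K = 237.7 K.

238 K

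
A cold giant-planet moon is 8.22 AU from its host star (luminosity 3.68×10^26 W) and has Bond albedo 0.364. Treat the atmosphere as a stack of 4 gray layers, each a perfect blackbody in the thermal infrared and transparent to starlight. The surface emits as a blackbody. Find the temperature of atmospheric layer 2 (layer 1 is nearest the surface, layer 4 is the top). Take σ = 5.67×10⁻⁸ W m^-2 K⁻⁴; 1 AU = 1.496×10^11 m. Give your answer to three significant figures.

113 K

d = 8.22 × 1.496×10^11 m = 1.230×10^12 m.
S = L/(4πd²) = 19.37 W m^-2.
Top-of-atmosphere balance: σT_e⁴ = S(1−α)/4 = 3.079 W m^-2 → T_e = 85.84 K.
Each opaque layer satisfies 2T_j⁴ = T_{j−1}⁴ + T_{j+1}⁴, giving T_k⁴ = (N+1−k)T_e⁴.
With k = 2: T_2 = (4+1−2)^¼·85.84 K = 113.0 K.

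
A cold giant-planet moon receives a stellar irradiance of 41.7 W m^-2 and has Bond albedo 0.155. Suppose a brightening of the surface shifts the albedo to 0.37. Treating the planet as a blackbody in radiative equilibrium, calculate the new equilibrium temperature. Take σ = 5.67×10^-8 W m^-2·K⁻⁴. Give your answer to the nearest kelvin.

New equilibrium: T₂ = [(1−0.37)·41.70/(4σ)]^(1/4) = 103.7 K.

104 kelvin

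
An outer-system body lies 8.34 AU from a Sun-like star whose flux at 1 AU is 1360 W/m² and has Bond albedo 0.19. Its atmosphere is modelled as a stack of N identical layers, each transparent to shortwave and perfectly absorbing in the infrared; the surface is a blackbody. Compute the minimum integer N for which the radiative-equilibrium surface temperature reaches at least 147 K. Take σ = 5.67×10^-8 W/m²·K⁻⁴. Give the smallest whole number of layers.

Irradiance scales as 1/d², so S = 1360 W/m² × (1/8.34)² = 19.55 W/m².
The effective emission temperature is T_e = [S(1−α)/(4σ)]^¼ = 91.41 K.
Since T_s⁴ = (N+1)T_e⁴, we need N ≥ (T_s/T_e)⁴ − 1 = 5.687.
So N ≥ 5.687; the smallest integer is N = 6.

6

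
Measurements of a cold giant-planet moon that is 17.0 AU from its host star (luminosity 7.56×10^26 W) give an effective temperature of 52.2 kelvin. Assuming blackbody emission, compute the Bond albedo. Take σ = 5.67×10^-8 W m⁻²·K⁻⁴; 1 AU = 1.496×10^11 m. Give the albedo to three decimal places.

0.819

Orbital distance: d = 17.0 AU = 2.543×10^12 m.
S = L/(4πd²) = 9.301 W m⁻².
From σT⁴ = S(1−α)/4 we invert for α: 1−α = 4σT⁴/S.
4σT⁴ = 4·5.67×10⁻⁸·(52.2)⁴ = 1.684 W m⁻².
1−α = 1.684/9.301 = 0.1810, so α = 0.8190.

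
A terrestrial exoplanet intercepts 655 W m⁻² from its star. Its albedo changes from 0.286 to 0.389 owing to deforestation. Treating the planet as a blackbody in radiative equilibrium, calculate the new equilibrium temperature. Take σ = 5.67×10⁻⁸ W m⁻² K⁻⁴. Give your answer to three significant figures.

205 K

T₂ = [S(1−α₂)/(4σ)]^(1/4) = [655.0·0.611/(4σ)]^(1/4) = 205.0 K.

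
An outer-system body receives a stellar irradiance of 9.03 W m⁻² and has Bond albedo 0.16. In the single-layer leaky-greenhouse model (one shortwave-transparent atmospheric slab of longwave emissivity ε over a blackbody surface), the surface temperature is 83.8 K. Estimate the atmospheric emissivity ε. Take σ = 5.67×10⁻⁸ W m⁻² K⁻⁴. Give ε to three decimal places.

0.644

TOA balance gives T_e = 76.05 K.
Inverting T_s⁴ = 2T_e⁴/(2−ε): (T_e/T_s)⁴ = 0.6782, so ε = 2(1 − 0.6782) = 0.6436.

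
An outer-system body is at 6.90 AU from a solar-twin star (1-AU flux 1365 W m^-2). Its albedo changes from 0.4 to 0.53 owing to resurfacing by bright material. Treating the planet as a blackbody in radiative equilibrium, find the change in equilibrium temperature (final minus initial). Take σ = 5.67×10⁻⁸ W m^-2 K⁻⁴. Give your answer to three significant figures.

Flux at the orbit: S = 1365/(6.90)² = 28.67 W m^-2.
Initial: T₁ = [S(1−0.4)/(4σ)]^(1/4) = 93.32 K.
Final:   T₂ = [S(1−0.53)/(4σ)]^(1/4) = 87.80 K.
ΔT = T₂ − T₁ = -5.527 K.

-5.53 kelvin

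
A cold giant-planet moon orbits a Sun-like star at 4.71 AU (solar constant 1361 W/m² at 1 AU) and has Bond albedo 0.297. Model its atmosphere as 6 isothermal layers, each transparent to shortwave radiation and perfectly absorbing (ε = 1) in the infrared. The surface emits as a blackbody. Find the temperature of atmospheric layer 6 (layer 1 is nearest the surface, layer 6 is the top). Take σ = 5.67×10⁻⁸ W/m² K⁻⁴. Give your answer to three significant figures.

117 K

Flux at the orbit: S = 1361/(4.71)² = 61.35 W/m².
Top-of-atmosphere balance: σT_e⁴ = S(1−α)/4 = 10.78 W/m² → T_e = 117.4 K.
Each opaque layer satisfies 2T_j⁴ = T_{j−1}⁴ + T_{j+1}⁴, giving T_k⁴ = (N+1−k)T_e⁴.
T_6 = (1)^(1/4)·117.4 = 117.4 K.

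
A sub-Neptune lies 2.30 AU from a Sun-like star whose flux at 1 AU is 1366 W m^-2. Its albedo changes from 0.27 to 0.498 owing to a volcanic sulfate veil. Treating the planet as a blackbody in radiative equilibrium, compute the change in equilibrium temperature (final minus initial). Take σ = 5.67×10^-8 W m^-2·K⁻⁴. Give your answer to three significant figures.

By the inverse-square law, S = 1366/2.30² = 258.2 W m^-2.
Before: T₁ = [258.2·0.73/(4σ)]^(1/4) = 169.8 K.
After:  T₂ = [258.2·0.502/(4σ)]^(1/4) = 154.6 K.
ΔT = T₂ − T₁ = -15.17 K.

-15.2 K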